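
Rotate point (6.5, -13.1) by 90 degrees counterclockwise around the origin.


90° CCW: (x,y) -> (-y, x)
(6.5,-13.1) -> (13.1, 6.5)

(13.1, 6.5)


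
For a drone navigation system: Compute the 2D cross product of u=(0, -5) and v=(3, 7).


u x v = u_x*v_y - u_y*v_x = 0*7 - (-5)*3
= 0 - (-15) = 15

15


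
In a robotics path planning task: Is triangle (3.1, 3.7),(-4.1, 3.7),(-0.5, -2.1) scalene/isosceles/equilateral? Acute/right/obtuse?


Side lengths squared: AB^2=51.84, BC^2=46.6, CA^2=46.6
Sorted: [46.6, 46.6, 51.84]
By sides: Isosceles, By angles: Acute

Isosceles, Acute


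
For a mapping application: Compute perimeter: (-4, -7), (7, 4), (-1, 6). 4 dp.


Sides: (-4, -7)->(7, 4): sqrt(242) = 15.556349, (7, 4)->(-1, 6): sqrt(68) = 8.246211, (-1, 6)->(-4, -7): sqrt(178) = 13.341664
Sum = 37.144224
Perimeter = 37.1442

37.1442


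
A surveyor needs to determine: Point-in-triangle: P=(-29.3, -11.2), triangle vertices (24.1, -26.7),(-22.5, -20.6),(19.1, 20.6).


Cross products: AB x AP = -396.56, BC x BP = 671.2, CA x CP = -2448.32
All same sign? no

No, outside


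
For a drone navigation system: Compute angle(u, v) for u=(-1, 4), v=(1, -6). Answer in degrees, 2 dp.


u.v = -25, |u| = sqrt(17) = 4.1231, |v| = sqrt(37) = 6.0828
cos(theta) = u.v/(|u||v|) = -25/sqrt(629) = -0.996815
theta = acos(-0.996815) = 175.43 degrees

175.43 degrees


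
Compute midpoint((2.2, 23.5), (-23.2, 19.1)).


M = ((2.2+(-23.2))/2, (23.5+19.1)/2)
= (-10.5, 21.3)

(-10.5, 21.3)


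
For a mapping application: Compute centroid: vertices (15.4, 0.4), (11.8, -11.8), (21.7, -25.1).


Centroid = ((x_A+x_B+x_C)/3, (y_A+y_B+y_C)/3)
= ((15.4+11.8+21.7)/3, (0.4+(-11.8)+(-25.1))/3)
= (16.3, -12.1667)

(16.3, -12.1667)


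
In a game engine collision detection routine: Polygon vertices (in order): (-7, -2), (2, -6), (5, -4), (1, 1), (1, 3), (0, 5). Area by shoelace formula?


Shoelace sum: ((-7)*(-6) - 2*(-2)) + (2*(-4) - 5*(-6)) + (5*1 - 1*(-4)) + (1*3 - 1*1) + (1*5 - 0*3) + (0*(-2) - (-7)*5)
= 119
Area = |119|/2 = 59.5

59.5


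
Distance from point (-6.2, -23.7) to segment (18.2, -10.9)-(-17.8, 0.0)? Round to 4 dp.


Project P onto AB: t = 0.5222 (clamped to [0,1])
Closest point on segment: (-0.6009, -5.2075)
Distance: 19.3215

19.3215


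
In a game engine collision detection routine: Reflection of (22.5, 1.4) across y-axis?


Reflection over y-axis: (x,y) -> (-x,y)
(22.5, 1.4) -> (-22.5, 1.4)

(-22.5, 1.4)


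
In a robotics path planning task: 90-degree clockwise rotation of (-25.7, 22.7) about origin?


90° CW: (x,y) -> (y, -x)
(-25.7,22.7) -> (22.7, 25.7)

(22.7, 25.7)


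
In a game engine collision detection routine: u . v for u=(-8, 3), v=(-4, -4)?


u . v = u_x*v_x + u_y*v_y = (-8)*(-4) + 3*(-4)
= 32 + (-12) = 20

20


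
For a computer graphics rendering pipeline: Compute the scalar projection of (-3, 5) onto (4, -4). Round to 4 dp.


u.v = -32, |v| = sqrt(32) = 5.6569
Scalar projection = u.v / |v| = -32 / sqrt(32) = -5.6569

-5.6569


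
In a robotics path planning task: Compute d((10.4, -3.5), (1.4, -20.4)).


dx=-9, dy=-16.9
d^2 = (-9)^2 + (-16.9)^2 = 366.61
d = sqrt(366.61) = 19.1471

19.1471


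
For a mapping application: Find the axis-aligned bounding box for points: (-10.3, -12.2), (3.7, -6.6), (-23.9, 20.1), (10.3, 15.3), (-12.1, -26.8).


x range: [-23.9, 10.3]
y range: [-26.8, 20.1]
Bounding box: (-23.9,-26.8) to (10.3,20.1)

(-23.9,-26.8) to (10.3,20.1)


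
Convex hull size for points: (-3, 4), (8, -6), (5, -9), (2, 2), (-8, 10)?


Convex hull vertices (CCW): (-8, 10), (5, -9), (8, -6), (2, 2)
Count = 4

4


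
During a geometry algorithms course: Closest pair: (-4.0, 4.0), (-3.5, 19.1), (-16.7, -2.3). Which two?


d(P0,P1) = 15.1083, d(P0,P2) = 14.1767, d(P1,P2) = 25.1436
Closest: P0 and P2

Closest pair: (-4.0, 4.0) and (-16.7, -2.3), distance = 14.1767


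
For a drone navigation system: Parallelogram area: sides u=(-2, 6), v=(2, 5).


|u x v| = |(-2)*5 - 6*2|
= |(-10) - 12| = 22

22


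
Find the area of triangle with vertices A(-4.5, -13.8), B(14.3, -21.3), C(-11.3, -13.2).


Area = |x_A(y_B-y_C) + x_B(y_C-y_A) + x_C(y_A-y_B)|/2
= |36.45 + 8.58 + (-84.75)|/2
= 39.72/2 = 19.86

19.86


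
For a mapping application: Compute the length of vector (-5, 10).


|u| = sqrt((-5)^2 + 10^2) = sqrt(125) = 11.1803

11.1803


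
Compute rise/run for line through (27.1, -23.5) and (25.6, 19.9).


slope = (y2-y1)/(x2-x1) = (19.9-(-23.5))/(25.6-27.1) = 43.4/(-1.5) = -28.9333

-28.9333


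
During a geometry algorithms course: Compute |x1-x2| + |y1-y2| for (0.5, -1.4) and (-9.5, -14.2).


|0.5-(-9.5)| + |(-1.4)-(-14.2)| = 10 + 12.8 = 22.8

22.8


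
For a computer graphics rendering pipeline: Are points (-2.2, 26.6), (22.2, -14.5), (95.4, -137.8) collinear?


Cross product: (22.2-(-2.2))*((-137.8)-26.6) - ((-14.5)-26.6)*(95.4-(-2.2))
= 0

Yes, collinear


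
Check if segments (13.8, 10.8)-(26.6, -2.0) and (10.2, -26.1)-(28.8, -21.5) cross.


Cross products: d1=669.78, d2=372.82, d3=-518.4, d4=-221.44
d1*d2 < 0 and d3*d4 < 0? no

No, they don't intersect


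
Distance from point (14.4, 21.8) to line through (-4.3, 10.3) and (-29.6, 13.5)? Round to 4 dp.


|cross product| = 350.79
|line direction| = sqrt(650.33) = 25.5016
Distance = 350.79/sqrt(650.33) = 13.7556

13.7556


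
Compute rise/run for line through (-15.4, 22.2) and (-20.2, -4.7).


slope = (y2-y1)/(x2-x1) = ((-4.7)-22.2)/((-20.2)-(-15.4)) = (-26.9)/(-4.8) = 5.6042

5.6042


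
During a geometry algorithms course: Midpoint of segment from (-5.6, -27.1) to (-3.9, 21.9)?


M = (((-5.6)+(-3.9))/2, ((-27.1)+21.9)/2)
= (-4.75, -2.6)

(-4.75, -2.6)


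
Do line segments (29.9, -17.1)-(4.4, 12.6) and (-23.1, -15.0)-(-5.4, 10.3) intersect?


Cross products: d1=-1378.07, d2=-207.23, d3=1520.55, d4=349.71
d1*d2 < 0 and d3*d4 < 0? no

No, they don't intersect


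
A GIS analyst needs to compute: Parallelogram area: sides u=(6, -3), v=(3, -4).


|u x v| = |6*(-4) - (-3)*3|
= |(-24) - (-9)| = 15

15


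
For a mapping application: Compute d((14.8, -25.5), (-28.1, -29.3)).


dx=-42.9, dy=-3.8
d^2 = (-42.9)^2 + (-3.8)^2 = 1854.85
d = sqrt(1854.85) = 43.068

43.068


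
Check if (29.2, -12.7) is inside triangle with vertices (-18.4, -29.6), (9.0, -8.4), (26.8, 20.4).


Cross products: AB x AP = -546.06, BC x BP = -658.3, CA x CP = 1616.12
All same sign? no

No, outside


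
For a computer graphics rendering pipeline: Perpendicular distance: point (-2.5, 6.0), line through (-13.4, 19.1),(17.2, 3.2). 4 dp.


|cross product| = 227.55
|line direction| = sqrt(1189.17) = 34.4843
Distance = 227.55/sqrt(1189.17) = 6.5986

6.5986


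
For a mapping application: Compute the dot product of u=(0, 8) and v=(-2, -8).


u . v = u_x*v_x + u_y*v_y = 0*(-2) + 8*(-8)
= 0 + (-64) = -64

-64


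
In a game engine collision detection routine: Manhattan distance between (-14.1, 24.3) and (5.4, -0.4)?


|(-14.1)-5.4| + |24.3-(-0.4)| = 19.5 + 24.7 = 44.2

44.2


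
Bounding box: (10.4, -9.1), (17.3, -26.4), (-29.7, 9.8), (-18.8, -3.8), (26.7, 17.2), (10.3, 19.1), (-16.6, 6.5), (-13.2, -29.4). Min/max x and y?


x range: [-29.7, 26.7]
y range: [-29.4, 19.1]
Bounding box: (-29.7,-29.4) to (26.7,19.1)

(-29.7,-29.4) to (26.7,19.1)


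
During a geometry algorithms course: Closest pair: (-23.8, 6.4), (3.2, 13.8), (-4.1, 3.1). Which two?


d(P0,P1) = 27.9957, d(P0,P2) = 19.9745, d(P1,P2) = 12.953
Closest: P1 and P2

Closest pair: (3.2, 13.8) and (-4.1, 3.1), distance = 12.953


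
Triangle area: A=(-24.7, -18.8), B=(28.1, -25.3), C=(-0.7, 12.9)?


Area = |x_A(y_B-y_C) + x_B(y_C-y_A) + x_C(y_A-y_B)|/2
= |943.54 + 890.77 + (-4.55)|/2
= 1829.76/2 = 914.88

914.88


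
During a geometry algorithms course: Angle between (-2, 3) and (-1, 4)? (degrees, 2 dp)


u.v = 14, |u| = sqrt(13) = 3.6056, |v| = sqrt(17) = 4.1231
cos(theta) = u.v/(|u||v|) = 14/sqrt(221) = 0.941742
theta = acos(0.941742) = 19.65 degrees

19.65 degrees


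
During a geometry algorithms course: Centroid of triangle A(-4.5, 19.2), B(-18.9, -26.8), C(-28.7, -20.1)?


Centroid = ((x_A+x_B+x_C)/3, (y_A+y_B+y_C)/3)
= (((-4.5)+(-18.9)+(-28.7))/3, (19.2+(-26.8)+(-20.1))/3)
= (-17.3667, -9.2333)

(-17.3667, -9.2333)


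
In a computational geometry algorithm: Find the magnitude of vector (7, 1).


|u| = sqrt(7^2 + 1^2) = sqrt(50) = 7.0711

7.0711


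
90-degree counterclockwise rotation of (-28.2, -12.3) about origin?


90° CCW: (x,y) -> (-y, x)
(-28.2,-12.3) -> (12.3, -28.2)

(12.3, -28.2)


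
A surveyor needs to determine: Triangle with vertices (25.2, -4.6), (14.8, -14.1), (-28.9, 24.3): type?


Side lengths squared: AB^2=198.41, BC^2=3384.25, CA^2=3762.02
Sorted: [198.41, 3384.25, 3762.02]
By sides: Scalene, By angles: Obtuse

Scalene, Obtuse


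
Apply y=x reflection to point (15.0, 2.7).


Reflection over y=x: (x,y) -> (y,x)
(15, 2.7) -> (2.7, 15)

(2.7, 15)


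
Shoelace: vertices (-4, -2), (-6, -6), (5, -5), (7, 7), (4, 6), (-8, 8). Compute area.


Shoelace sum: ((-4)*(-6) - (-6)*(-2)) + ((-6)*(-5) - 5*(-6)) + (5*7 - 7*(-5)) + (7*6 - 4*7) + (4*8 - (-8)*6) + ((-8)*(-2) - (-4)*8)
= 284
Area = |284|/2 = 142

142


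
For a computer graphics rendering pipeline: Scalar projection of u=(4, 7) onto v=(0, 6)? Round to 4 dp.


u.v = 42, |v| = sqrt(36) = 6
Scalar projection = u.v / |v| = 42 / sqrt(36) = 7

7


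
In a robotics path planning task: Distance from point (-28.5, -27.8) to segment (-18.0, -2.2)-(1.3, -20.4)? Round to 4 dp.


Project P onto AB: t = 0.3741 (clamped to [0,1])
Closest point on segment: (-10.7797, -9.0087)
Distance: 25.8286

25.8286


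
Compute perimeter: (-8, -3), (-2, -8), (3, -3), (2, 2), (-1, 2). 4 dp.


Sides: (-8, -3)->(-2, -8): sqrt(61) = 7.81025, (-2, -8)->(3, -3): sqrt(50) = 7.071068, (3, -3)->(2, 2): sqrt(26) = 5.09902, (2, 2)->(-1, 2): sqrt(9) = 3, (-1, 2)->(-8, -3): sqrt(74) = 8.602325
Sum = 31.582663
Perimeter = 31.5827

31.5827


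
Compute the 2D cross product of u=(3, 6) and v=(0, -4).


u x v = u_x*v_y - u_y*v_x = 3*(-4) - 6*0
= (-12) - 0 = -12

-12


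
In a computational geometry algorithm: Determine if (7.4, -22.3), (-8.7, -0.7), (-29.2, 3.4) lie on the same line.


Cross product: ((-8.7)-7.4)*(3.4-(-22.3)) - ((-0.7)-(-22.3))*((-29.2)-7.4)
= 376.79

No, not collinear


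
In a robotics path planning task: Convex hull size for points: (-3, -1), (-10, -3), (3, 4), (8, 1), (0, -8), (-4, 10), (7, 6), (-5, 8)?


Convex hull vertices (CCW): (-10, -3), (0, -8), (8, 1), (7, 6), (-4, 10), (-5, 8)
Count = 6

6


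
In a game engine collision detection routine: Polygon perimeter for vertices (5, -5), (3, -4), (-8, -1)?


Sides: (5, -5)->(3, -4): sqrt(5) = 2.236068, (3, -4)->(-8, -1): sqrt(130) = 11.401754, (-8, -1)->(5, -5): sqrt(185) = 13.601471
Sum = 27.239293
Perimeter = 27.2393

27.2393


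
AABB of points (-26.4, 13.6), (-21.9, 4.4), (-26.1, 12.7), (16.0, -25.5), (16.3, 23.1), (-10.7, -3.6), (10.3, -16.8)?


x range: [-26.4, 16.3]
y range: [-25.5, 23.1]
Bounding box: (-26.4,-25.5) to (16.3,23.1)

(-26.4,-25.5) to (16.3,23.1)


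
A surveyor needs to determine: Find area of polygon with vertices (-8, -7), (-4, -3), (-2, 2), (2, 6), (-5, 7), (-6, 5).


Shoelace sum: ((-8)*(-3) - (-4)*(-7)) + ((-4)*2 - (-2)*(-3)) + ((-2)*6 - 2*2) + (2*7 - (-5)*6) + ((-5)*5 - (-6)*7) + ((-6)*(-7) - (-8)*5)
= 109
Area = |109|/2 = 54.5

54.5


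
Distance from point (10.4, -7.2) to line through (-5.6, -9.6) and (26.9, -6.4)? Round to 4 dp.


|cross product| = 26.8
|line direction| = sqrt(1066.49) = 32.6572
Distance = 26.8/sqrt(1066.49) = 0.8206

0.8206


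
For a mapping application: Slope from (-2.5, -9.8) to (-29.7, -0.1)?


slope = (y2-y1)/(x2-x1) = ((-0.1)-(-9.8))/((-29.7)-(-2.5)) = 9.7/(-27.2) = -0.3566

-0.3566


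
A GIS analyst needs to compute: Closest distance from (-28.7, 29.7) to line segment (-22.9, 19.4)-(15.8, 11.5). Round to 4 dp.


Project P onto AB: t = 0 (clamped to [0,1])
Closest point on segment: (-22.9, 19.4)
Distance: 11.8207

11.8207


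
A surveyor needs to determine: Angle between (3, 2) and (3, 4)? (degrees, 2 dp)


u.v = 17, |u| = sqrt(13) = 3.6056, |v| = sqrt(25) = 5
cos(theta) = u.v/(|u||v|) = 17/sqrt(325) = 0.94299
theta = acos(0.94299) = 19.44 degrees

19.44 degrees


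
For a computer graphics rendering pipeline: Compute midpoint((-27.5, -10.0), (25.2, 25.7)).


M = (((-27.5)+25.2)/2, ((-10)+25.7)/2)
= (-1.15, 7.85)

(-1.15, 7.85)


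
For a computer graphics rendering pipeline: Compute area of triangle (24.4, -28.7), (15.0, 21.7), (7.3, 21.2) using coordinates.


Area = |x_A(y_B-y_C) + x_B(y_C-y_A) + x_C(y_A-y_B)|/2
= |12.2 + 748.5 + (-367.92)|/2
= 392.78/2 = 196.39

196.39


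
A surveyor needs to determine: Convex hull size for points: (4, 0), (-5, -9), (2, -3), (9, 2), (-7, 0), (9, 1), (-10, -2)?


Convex hull vertices (CCW): (-10, -2), (-5, -9), (9, 1), (9, 2), (-7, 0)
Count = 5

5


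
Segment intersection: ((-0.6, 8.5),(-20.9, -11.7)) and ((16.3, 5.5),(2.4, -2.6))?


Cross products: d1=-178.59, d2=-62.24, d3=402.28, d4=285.93
d1*d2 < 0 and d3*d4 < 0? no

No, they don't intersect


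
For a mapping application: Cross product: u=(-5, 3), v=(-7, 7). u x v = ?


u x v = u_x*v_y - u_y*v_x = (-5)*7 - 3*(-7)
= (-35) - (-21) = -14

-14


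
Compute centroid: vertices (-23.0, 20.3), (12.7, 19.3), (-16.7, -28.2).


Centroid = ((x_A+x_B+x_C)/3, (y_A+y_B+y_C)/3)
= (((-23)+12.7+(-16.7))/3, (20.3+19.3+(-28.2))/3)
= (-9, 3.8)

(-9, 3.8)


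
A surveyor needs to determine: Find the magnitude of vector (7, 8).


|u| = sqrt(7^2 + 8^2) = sqrt(113) = 10.6301

10.6301


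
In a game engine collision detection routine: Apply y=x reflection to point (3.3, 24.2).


Reflection over y=x: (x,y) -> (y,x)
(3.3, 24.2) -> (24.2, 3.3)

(24.2, 3.3)


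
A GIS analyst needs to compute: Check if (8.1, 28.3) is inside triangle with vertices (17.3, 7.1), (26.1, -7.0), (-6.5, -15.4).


Cross products: AB x AP = 56.84, BC x BP = -1301.98, CA x CP = 711.56
All same sign? no

No, outside


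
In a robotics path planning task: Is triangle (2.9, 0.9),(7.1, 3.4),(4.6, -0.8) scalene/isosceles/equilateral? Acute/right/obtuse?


Side lengths squared: AB^2=23.89, BC^2=23.89, CA^2=5.78
Sorted: [5.78, 23.89, 23.89]
By sides: Isosceles, By angles: Acute

Isosceles, Acute


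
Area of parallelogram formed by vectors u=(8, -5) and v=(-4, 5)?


|u x v| = |8*5 - (-5)*(-4)|
= |40 - 20| = 20

20


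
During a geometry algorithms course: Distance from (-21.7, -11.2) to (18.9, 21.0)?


dx=40.6, dy=32.2
d^2 = 40.6^2 + 32.2^2 = 2685.2
d = sqrt(2685.2) = 51.8189

51.8189


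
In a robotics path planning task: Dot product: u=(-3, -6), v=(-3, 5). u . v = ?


u . v = u_x*v_x + u_y*v_y = (-3)*(-3) + (-6)*5
= 9 + (-30) = -21

-21


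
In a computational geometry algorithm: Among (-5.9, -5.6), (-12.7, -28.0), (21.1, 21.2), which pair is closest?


d(P0,P1) = 23.4094, d(P0,P2) = 38.0426, d(P1,P2) = 59.6915
Closest: P0 and P1

Closest pair: (-5.9, -5.6) and (-12.7, -28.0), distance = 23.4094


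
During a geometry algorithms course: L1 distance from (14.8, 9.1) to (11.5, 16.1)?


|14.8-11.5| + |9.1-16.1| = 3.3 + 7 = 10.3

10.3


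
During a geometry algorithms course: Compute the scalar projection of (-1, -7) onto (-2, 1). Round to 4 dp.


u.v = -5, |v| = sqrt(5) = 2.2361
Scalar projection = u.v / |v| = -5 / sqrt(5) = -2.2361

-2.2361


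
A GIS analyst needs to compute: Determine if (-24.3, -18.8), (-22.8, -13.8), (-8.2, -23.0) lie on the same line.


Cross product: ((-22.8)-(-24.3))*((-23)-(-18.8)) - ((-13.8)-(-18.8))*((-8.2)-(-24.3))
= -86.8

No, not collinear


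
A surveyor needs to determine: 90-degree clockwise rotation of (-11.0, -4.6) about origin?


90° CW: (x,y) -> (y, -x)
(-11,-4.6) -> (-4.6, 11)

(-4.6, 11)


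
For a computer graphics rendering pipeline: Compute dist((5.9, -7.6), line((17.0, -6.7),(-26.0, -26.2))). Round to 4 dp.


|cross product| = 177.75
|line direction| = sqrt(2229.25) = 47.2149
Distance = 177.75/sqrt(2229.25) = 3.7647

3.7647


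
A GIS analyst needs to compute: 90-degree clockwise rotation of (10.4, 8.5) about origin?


90° CW: (x,y) -> (y, -x)
(10.4,8.5) -> (8.5, -10.4)

(8.5, -10.4)


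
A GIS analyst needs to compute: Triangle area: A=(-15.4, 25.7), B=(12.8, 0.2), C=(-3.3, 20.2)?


Area = |x_A(y_B-y_C) + x_B(y_C-y_A) + x_C(y_A-y_B)|/2
= |308 + (-70.4) + (-84.15)|/2
= 153.45/2 = 76.725

76.725


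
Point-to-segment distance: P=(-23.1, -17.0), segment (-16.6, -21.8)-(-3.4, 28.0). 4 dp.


Project P onto AB: t = 0.0577 (clamped to [0,1])
Closest point on segment: (-15.8379, -18.9249)
Distance: 7.5129

7.5129


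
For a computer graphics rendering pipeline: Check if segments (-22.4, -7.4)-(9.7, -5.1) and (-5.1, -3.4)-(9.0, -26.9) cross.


Cross products: d1=-462.95, d2=323.83, d3=88.61, d4=-698.17
d1*d2 < 0 and d3*d4 < 0? yes

Yes, they intersect


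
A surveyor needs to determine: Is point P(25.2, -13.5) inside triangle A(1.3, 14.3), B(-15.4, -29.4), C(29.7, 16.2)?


Cross products: AB x AP = 1508.69, BC x BP = -1134.27, CA x CP = 834.93
All same sign? no

No, outside


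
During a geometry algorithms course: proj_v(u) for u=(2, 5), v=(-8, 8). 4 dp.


u.v = 24, |v| = sqrt(128) = 11.3137
Scalar projection = u.v / |v| = 24 / sqrt(128) = 2.1213

2.1213


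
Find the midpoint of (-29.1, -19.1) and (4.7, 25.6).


M = (((-29.1)+4.7)/2, ((-19.1)+25.6)/2)
= (-12.2, 3.25)

(-12.2, 3.25)


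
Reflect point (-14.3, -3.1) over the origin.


Reflection over origin: (x,y) -> (-x,-y)
(-14.3, -3.1) -> (14.3, 3.1)

(14.3, 3.1)


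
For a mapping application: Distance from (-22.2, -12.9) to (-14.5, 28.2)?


dx=7.7, dy=41.1
d^2 = 7.7^2 + 41.1^2 = 1748.5
d = sqrt(1748.5) = 41.8151

41.8151


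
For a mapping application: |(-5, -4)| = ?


|u| = sqrt((-5)^2 + (-4)^2) = sqrt(41) = 6.4031

6.4031


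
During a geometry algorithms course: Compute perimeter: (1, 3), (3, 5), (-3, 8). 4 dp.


Sides: (1, 3)->(3, 5): sqrt(8) = 2.828427, (3, 5)->(-3, 8): sqrt(45) = 6.708204, (-3, 8)->(1, 3): sqrt(41) = 6.403124
Sum = 15.939755
Perimeter = 15.9398

15.9398


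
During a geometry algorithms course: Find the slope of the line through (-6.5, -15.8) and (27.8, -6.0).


slope = (y2-y1)/(x2-x1) = ((-6)-(-15.8))/(27.8-(-6.5)) = 9.8/34.3 = 0.2857

0.2857


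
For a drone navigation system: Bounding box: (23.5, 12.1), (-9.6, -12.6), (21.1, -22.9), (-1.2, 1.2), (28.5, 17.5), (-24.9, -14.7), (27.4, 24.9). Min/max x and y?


x range: [-24.9, 28.5]
y range: [-22.9, 24.9]
Bounding box: (-24.9,-22.9) to (28.5,24.9)

(-24.9,-22.9) to (28.5,24.9)


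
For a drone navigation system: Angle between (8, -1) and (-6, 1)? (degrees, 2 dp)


u.v = -49, |u| = sqrt(65) = 8.0623, |v| = sqrt(37) = 6.0828
cos(theta) = u.v/(|u||v|) = -49/sqrt(2405) = -0.999168
theta = acos(-0.999168) = 177.66 degrees

177.66 degrees


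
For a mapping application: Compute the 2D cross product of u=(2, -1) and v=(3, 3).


u x v = u_x*v_y - u_y*v_x = 2*3 - (-1)*3
= 6 - (-3) = 9

9


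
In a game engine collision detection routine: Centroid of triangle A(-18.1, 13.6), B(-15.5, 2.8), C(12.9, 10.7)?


Centroid = ((x_A+x_B+x_C)/3, (y_A+y_B+y_C)/3)
= (((-18.1)+(-15.5)+12.9)/3, (13.6+2.8+10.7)/3)
= (-6.9, 9.0333)

(-6.9, 9.0333)


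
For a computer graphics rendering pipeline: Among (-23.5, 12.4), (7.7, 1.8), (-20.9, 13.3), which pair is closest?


d(P0,P1) = 32.9515, d(P0,P2) = 2.7514, d(P1,P2) = 30.8255
Closest: P0 and P2

Closest pair: (-23.5, 12.4) and (-20.9, 13.3), distance = 2.7514


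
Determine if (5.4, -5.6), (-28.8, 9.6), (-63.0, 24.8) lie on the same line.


Cross product: ((-28.8)-5.4)*(24.8-(-5.6)) - (9.6-(-5.6))*((-63)-5.4)
= 0

Yes, collinear


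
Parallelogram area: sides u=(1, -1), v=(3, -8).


|u x v| = |1*(-8) - (-1)*3|
= |(-8) - (-3)| = 5

5


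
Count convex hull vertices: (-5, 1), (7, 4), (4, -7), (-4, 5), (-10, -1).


Convex hull vertices (CCW): (-10, -1), (4, -7), (7, 4), (-4, 5)
Count = 4

4


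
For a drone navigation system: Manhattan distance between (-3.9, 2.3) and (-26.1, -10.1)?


|(-3.9)-(-26.1)| + |2.3-(-10.1)| = 22.2 + 12.4 = 34.6

34.6


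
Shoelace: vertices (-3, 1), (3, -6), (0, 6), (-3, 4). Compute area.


Shoelace sum: ((-3)*(-6) - 3*1) + (3*6 - 0*(-6)) + (0*4 - (-3)*6) + ((-3)*1 - (-3)*4)
= 60
Area = |60|/2 = 30

30


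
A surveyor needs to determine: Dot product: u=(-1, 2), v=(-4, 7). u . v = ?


u . v = u_x*v_x + u_y*v_y = (-1)*(-4) + 2*7
= 4 + 14 = 18

18


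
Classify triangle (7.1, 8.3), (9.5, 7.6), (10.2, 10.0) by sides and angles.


Side lengths squared: AB^2=6.25, BC^2=6.25, CA^2=12.5
Sorted: [6.25, 6.25, 12.5]
By sides: Isosceles, By angles: Right

Isosceles, Right


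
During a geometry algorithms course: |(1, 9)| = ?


|u| = sqrt(1^2 + 9^2) = sqrt(82) = 9.0554

9.0554


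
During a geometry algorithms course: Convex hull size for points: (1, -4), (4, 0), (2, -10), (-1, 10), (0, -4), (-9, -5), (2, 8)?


Convex hull vertices (CCW): (-9, -5), (2, -10), (4, 0), (2, 8), (-1, 10)
Count = 5

5


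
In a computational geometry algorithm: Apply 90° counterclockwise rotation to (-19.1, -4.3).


90° CCW: (x,y) -> (-y, x)
(-19.1,-4.3) -> (4.3, -19.1)

(4.3, -19.1)


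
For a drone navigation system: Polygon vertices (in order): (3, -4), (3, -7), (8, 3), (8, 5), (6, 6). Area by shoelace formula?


Shoelace sum: (3*(-7) - 3*(-4)) + (3*3 - 8*(-7)) + (8*5 - 8*3) + (8*6 - 6*5) + (6*(-4) - 3*6)
= 48
Area = |48|/2 = 24

24


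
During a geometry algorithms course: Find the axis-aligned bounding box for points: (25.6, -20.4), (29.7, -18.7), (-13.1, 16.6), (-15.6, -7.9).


x range: [-15.6, 29.7]
y range: [-20.4, 16.6]
Bounding box: (-15.6,-20.4) to (29.7,16.6)

(-15.6,-20.4) to (29.7,16.6)


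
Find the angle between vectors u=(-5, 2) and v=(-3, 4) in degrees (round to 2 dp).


u.v = 23, |u| = sqrt(29) = 5.3852, |v| = sqrt(25) = 5
cos(theta) = u.v/(|u||v|) = 23/sqrt(725) = 0.854199
theta = acos(0.854199) = 31.33 degrees

31.33 degrees


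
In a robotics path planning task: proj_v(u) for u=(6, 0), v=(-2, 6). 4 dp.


u.v = -12, |v| = sqrt(40) = 6.3246
Scalar projection = u.v / |v| = -12 / sqrt(40) = -1.8974

-1.8974


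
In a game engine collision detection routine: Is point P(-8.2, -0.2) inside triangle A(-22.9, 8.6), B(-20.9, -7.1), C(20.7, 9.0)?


Cross products: AB x AP = 213.19, BC x BP = 82.57, CA x CP = 389.56
All same sign? yes

Yes, inside


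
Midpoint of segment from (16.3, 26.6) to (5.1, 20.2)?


M = ((16.3+5.1)/2, (26.6+20.2)/2)
= (10.7, 23.4)

(10.7, 23.4)


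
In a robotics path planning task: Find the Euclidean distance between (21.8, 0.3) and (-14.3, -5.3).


dx=-36.1, dy=-5.6
d^2 = (-36.1)^2 + (-5.6)^2 = 1334.57
d = sqrt(1334.57) = 36.5318

36.5318


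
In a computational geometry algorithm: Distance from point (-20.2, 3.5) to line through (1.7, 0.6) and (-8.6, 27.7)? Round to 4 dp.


|cross product| = 563.62
|line direction| = sqrt(840.5) = 28.9914
Distance = 563.62/sqrt(840.5) = 19.441

19.441


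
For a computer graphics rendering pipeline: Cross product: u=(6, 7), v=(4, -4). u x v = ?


u x v = u_x*v_y - u_y*v_x = 6*(-4) - 7*4
= (-24) - 28 = -52

-52


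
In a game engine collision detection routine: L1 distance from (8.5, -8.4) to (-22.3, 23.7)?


|8.5-(-22.3)| + |(-8.4)-23.7| = 30.8 + 32.1 = 62.9

62.9


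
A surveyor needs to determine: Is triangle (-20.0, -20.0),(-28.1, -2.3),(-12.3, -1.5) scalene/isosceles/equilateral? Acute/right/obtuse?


Side lengths squared: AB^2=378.9, BC^2=250.28, CA^2=401.54
Sorted: [250.28, 378.9, 401.54]
By sides: Scalene, By angles: Acute

Scalene, Acute


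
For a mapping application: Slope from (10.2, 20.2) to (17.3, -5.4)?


slope = (y2-y1)/(x2-x1) = ((-5.4)-20.2)/(17.3-10.2) = (-25.6)/7.1 = -3.6056

-3.6056


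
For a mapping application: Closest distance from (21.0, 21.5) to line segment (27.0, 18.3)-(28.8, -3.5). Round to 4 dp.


Project P onto AB: t = 0 (clamped to [0,1])
Closest point on segment: (27, 18.3)
Distance: 6.8

6.8


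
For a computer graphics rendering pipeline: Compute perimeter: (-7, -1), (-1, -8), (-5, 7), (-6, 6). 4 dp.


Sides: (-7, -1)->(-1, -8): sqrt(85) = 9.219544, (-1, -8)->(-5, 7): sqrt(241) = 15.524175, (-5, 7)->(-6, 6): sqrt(2) = 1.414214, (-6, 6)->(-7, -1): sqrt(50) = 7.071068
Sum = 33.229001
Perimeter = 33.229

33.229


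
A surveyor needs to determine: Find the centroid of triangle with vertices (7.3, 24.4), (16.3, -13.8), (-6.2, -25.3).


Centroid = ((x_A+x_B+x_C)/3, (y_A+y_B+y_C)/3)
= ((7.3+16.3+(-6.2))/3, (24.4+(-13.8)+(-25.3))/3)
= (5.8, -4.9)

(5.8, -4.9)


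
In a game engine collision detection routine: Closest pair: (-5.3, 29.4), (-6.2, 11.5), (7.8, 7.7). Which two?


d(P0,P1) = 17.9226, d(P0,P2) = 25.3476, d(P1,P2) = 14.5066
Closest: P1 and P2

Closest pair: (-6.2, 11.5) and (7.8, 7.7), distance = 14.5066


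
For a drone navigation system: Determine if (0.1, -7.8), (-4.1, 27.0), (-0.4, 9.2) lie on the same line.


Cross product: ((-4.1)-0.1)*(9.2-(-7.8)) - (27-(-7.8))*((-0.4)-0.1)
= -54

No, not collinear


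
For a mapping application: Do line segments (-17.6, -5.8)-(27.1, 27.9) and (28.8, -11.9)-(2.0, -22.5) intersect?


Cross products: d1=-655.32, d2=-1084.66, d3=-1836.35, d4=-1407.01
d1*d2 < 0 and d3*d4 < 0? no

No, they don't intersect


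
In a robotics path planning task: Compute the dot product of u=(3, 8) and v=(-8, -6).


u . v = u_x*v_x + u_y*v_y = 3*(-8) + 8*(-6)
= (-24) + (-48) = -72

-72


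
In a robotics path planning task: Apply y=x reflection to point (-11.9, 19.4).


Reflection over y=x: (x,y) -> (y,x)
(-11.9, 19.4) -> (19.4, -11.9)

(19.4, -11.9)


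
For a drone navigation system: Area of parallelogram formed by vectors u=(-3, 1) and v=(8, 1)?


|u x v| = |(-3)*1 - 1*8|
= |(-3) - 8| = 11

11


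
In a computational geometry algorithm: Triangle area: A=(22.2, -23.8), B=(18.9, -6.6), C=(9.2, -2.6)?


Area = |x_A(y_B-y_C) + x_B(y_C-y_A) + x_C(y_A-y_B)|/2
= |(-88.8) + 400.68 + (-158.24)|/2
= 153.64/2 = 76.82

76.82


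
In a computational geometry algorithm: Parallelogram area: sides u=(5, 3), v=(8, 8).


|u x v| = |5*8 - 3*8|
= |40 - 24| = 16

16


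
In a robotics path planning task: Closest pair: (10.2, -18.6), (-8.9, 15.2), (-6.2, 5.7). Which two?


d(P0,P1) = 38.8233, d(P0,P2) = 29.3164, d(P1,P2) = 9.8762
Closest: P1 and P2

Closest pair: (-8.9, 15.2) and (-6.2, 5.7), distance = 9.8762


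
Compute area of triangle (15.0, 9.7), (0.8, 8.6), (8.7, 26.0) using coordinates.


Area = |x_A(y_B-y_C) + x_B(y_C-y_A) + x_C(y_A-y_B)|/2
= |(-261) + 13.04 + 9.57|/2
= 238.39/2 = 119.195

119.195


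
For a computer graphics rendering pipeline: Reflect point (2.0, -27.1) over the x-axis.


Reflection over x-axis: (x,y) -> (x,-y)
(2, -27.1) -> (2, 27.1)

(2, 27.1)


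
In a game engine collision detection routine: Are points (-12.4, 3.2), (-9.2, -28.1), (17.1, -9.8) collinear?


Cross product: ((-9.2)-(-12.4))*((-9.8)-3.2) - ((-28.1)-3.2)*(17.1-(-12.4))
= 881.75

No, not collinear


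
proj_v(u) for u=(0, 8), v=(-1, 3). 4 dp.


u.v = 24, |v| = sqrt(10) = 3.1623
Scalar projection = u.v / |v| = 24 / sqrt(10) = 7.5895

7.5895


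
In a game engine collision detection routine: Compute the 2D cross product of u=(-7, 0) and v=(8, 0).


u x v = u_x*v_y - u_y*v_x = (-7)*0 - 0*8
= 0 - 0 = 0

0


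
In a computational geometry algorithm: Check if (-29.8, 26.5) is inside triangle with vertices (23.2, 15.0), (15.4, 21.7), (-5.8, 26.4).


Cross products: AB x AP = 265.4, BC x BP = 110.68, CA x CP = -270.7
All same sign? no

No, outside


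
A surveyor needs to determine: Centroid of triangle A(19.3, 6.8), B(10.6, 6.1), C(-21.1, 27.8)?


Centroid = ((x_A+x_B+x_C)/3, (y_A+y_B+y_C)/3)
= ((19.3+10.6+(-21.1))/3, (6.8+6.1+27.8)/3)
= (2.9333, 13.5667)

(2.9333, 13.5667)


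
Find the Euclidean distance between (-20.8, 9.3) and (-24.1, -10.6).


dx=-3.3, dy=-19.9
d^2 = (-3.3)^2 + (-19.9)^2 = 406.9
d = sqrt(406.9) = 20.1718

20.1718


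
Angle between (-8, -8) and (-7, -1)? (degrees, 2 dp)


u.v = 64, |u| = sqrt(128) = 11.3137, |v| = sqrt(50) = 7.0711
cos(theta) = u.v/(|u||v|) = 64/sqrt(6400) = 0.8
theta = acos(0.8) = 36.87 degrees

36.87 degrees


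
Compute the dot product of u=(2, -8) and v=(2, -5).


u . v = u_x*v_x + u_y*v_y = 2*2 + (-8)*(-5)
= 4 + 40 = 44

44


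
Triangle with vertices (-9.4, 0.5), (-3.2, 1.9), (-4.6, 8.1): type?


Side lengths squared: AB^2=40.4, BC^2=40.4, CA^2=80.8
Sorted: [40.4, 40.4, 80.8]
By sides: Isosceles, By angles: Right

Isosceles, Right


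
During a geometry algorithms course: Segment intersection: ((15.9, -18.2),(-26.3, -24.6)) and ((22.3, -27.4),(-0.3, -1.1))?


Cross products: d1=-39.6, d2=1214.9, d3=429.2, d4=-825.3
d1*d2 < 0 and d3*d4 < 0? yes

Yes, they intersect


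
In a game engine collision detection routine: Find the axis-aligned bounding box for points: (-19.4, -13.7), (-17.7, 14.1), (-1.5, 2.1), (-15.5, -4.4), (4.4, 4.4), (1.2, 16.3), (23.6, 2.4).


x range: [-19.4, 23.6]
y range: [-13.7, 16.3]
Bounding box: (-19.4,-13.7) to (23.6,16.3)

(-19.4,-13.7) to (23.6,16.3)


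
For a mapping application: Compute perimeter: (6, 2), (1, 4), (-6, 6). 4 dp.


Sides: (6, 2)->(1, 4): sqrt(29) = 5.385165, (1, 4)->(-6, 6): sqrt(53) = 7.28011, (-6, 6)->(6, 2): sqrt(160) = 12.649111
Sum = 25.314386
Perimeter = 25.3144

25.3144


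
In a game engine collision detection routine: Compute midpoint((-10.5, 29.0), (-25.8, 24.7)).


M = (((-10.5)+(-25.8))/2, (29+24.7)/2)
= (-18.15, 26.85)

(-18.15, 26.85)


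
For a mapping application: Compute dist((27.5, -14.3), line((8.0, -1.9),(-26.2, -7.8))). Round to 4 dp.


|cross product| = 539.13
|line direction| = sqrt(1204.45) = 34.7052
Distance = 539.13/sqrt(1204.45) = 15.5346

15.5346


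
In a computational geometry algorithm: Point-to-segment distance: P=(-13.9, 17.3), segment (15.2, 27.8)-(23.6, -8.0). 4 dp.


Project P onto AB: t = 0.0972 (clamped to [0,1])
Closest point on segment: (16.0166, 24.3195)
Distance: 30.7291

30.7291


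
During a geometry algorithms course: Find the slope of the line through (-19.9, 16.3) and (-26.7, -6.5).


slope = (y2-y1)/(x2-x1) = ((-6.5)-16.3)/((-26.7)-(-19.9)) = (-22.8)/(-6.8) = 3.3529

3.3529


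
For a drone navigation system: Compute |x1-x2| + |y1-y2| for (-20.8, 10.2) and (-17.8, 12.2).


|(-20.8)-(-17.8)| + |10.2-12.2| = 3 + 2 = 5

5


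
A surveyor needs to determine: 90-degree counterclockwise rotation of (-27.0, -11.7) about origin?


90° CCW: (x,y) -> (-y, x)
(-27,-11.7) -> (11.7, -27)

(11.7, -27)


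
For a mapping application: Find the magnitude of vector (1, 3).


|u| = sqrt(1^2 + 3^2) = sqrt(10) = 3.1623

3.1623


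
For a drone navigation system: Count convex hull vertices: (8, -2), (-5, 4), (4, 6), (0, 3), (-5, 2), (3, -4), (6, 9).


Convex hull vertices (CCW): (-5, 2), (3, -4), (8, -2), (6, 9), (-5, 4)
Count = 5

5


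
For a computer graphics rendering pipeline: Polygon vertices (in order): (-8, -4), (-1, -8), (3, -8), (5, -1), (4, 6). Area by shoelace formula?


Shoelace sum: ((-8)*(-8) - (-1)*(-4)) + ((-1)*(-8) - 3*(-8)) + (3*(-1) - 5*(-8)) + (5*6 - 4*(-1)) + (4*(-4) - (-8)*6)
= 195
Area = |195|/2 = 97.5

97.5


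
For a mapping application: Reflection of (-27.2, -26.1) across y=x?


Reflection over y=x: (x,y) -> (y,x)
(-27.2, -26.1) -> (-26.1, -27.2)

(-26.1, -27.2)


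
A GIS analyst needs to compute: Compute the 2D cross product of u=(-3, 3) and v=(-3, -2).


u x v = u_x*v_y - u_y*v_x = (-3)*(-2) - 3*(-3)
= 6 - (-9) = 15

15


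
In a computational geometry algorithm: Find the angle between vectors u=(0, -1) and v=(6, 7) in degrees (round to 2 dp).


u.v = -7, |u| = sqrt(1) = 1, |v| = sqrt(85) = 9.2195
cos(theta) = u.v/(|u||v|) = -7/sqrt(85) = -0.759257
theta = acos(-0.759257) = 139.4 degrees

139.4 degrees


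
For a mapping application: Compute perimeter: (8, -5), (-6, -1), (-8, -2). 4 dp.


Sides: (8, -5)->(-6, -1): sqrt(212) = 14.56022, (-6, -1)->(-8, -2): sqrt(5) = 2.236068, (-8, -2)->(8, -5): sqrt(265) = 16.278821
Sum = 33.075109
Perimeter = 33.0751

33.0751


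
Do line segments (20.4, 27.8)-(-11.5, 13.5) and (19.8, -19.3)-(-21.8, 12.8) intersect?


Cross products: d1=-1978.62, d2=-359.75, d3=1493.91, d4=-124.96
d1*d2 < 0 and d3*d4 < 0? no

No, they don't intersect


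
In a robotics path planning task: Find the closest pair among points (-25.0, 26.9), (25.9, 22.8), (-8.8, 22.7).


d(P0,P1) = 51.0649, d(P0,P2) = 16.7356, d(P1,P2) = 34.7001
Closest: P0 and P2

Closest pair: (-25.0, 26.9) and (-8.8, 22.7), distance = 16.7356


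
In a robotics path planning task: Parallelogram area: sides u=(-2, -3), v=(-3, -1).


|u x v| = |(-2)*(-1) - (-3)*(-3)|
= |2 - 9| = 7

7


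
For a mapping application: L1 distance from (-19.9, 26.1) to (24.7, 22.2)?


|(-19.9)-24.7| + |26.1-22.2| = 44.6 + 3.9 = 48.5

48.5


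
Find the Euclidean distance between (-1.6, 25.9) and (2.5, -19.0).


dx=4.1, dy=-44.9
d^2 = 4.1^2 + (-44.9)^2 = 2032.82
d = sqrt(2032.82) = 45.0868

45.0868


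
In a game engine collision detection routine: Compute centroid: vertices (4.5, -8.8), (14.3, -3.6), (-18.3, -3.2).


Centroid = ((x_A+x_B+x_C)/3, (y_A+y_B+y_C)/3)
= ((4.5+14.3+(-18.3))/3, ((-8.8)+(-3.6)+(-3.2))/3)
= (0.1667, -5.2)

(0.1667, -5.2)


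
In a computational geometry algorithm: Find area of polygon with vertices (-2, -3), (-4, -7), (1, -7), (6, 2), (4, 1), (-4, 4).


Shoelace sum: ((-2)*(-7) - (-4)*(-3)) + ((-4)*(-7) - 1*(-7)) + (1*2 - 6*(-7)) + (6*1 - 4*2) + (4*4 - (-4)*1) + ((-4)*(-3) - (-2)*4)
= 119
Area = |119|/2 = 59.5

59.5


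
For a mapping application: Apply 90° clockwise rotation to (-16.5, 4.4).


90° CW: (x,y) -> (y, -x)
(-16.5,4.4) -> (4.4, 16.5)

(4.4, 16.5)


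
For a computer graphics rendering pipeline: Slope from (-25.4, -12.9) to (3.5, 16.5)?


slope = (y2-y1)/(x2-x1) = (16.5-(-12.9))/(3.5-(-25.4)) = 29.4/28.9 = 1.0173

1.0173


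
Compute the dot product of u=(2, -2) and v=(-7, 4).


u . v = u_x*v_x + u_y*v_y = 2*(-7) + (-2)*4
= (-14) + (-8) = -22

-22


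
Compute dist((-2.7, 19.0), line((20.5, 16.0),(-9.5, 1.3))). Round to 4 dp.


|cross product| = 431.04
|line direction| = sqrt(1116.09) = 33.4079
Distance = 431.04/sqrt(1116.09) = 12.9023

12.9023


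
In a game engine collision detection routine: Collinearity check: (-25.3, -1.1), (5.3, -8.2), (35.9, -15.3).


Cross product: (5.3-(-25.3))*((-15.3)-(-1.1)) - ((-8.2)-(-1.1))*(35.9-(-25.3))
= 0

Yes, collinear


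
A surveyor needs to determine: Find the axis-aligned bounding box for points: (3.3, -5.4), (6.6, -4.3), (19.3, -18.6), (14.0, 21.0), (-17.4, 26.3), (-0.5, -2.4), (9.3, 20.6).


x range: [-17.4, 19.3]
y range: [-18.6, 26.3]
Bounding box: (-17.4,-18.6) to (19.3,26.3)

(-17.4,-18.6) to (19.3,26.3)


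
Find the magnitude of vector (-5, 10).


|u| = sqrt((-5)^2 + 10^2) = sqrt(125) = 11.1803

11.1803


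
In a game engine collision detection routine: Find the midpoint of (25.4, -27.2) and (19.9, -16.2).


M = ((25.4+19.9)/2, ((-27.2)+(-16.2))/2)
= (22.65, -21.7)

(22.65, -21.7)


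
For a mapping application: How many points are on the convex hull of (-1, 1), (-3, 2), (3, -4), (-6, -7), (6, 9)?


Convex hull vertices (CCW): (-6, -7), (3, -4), (6, 9), (-3, 2)
Count = 4

4


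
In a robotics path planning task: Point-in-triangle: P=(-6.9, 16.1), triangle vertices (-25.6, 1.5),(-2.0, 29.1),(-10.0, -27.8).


Cross products: AB x AP = -171.56, BC x BP = -174.81, CA x CP = -775.67
All same sign? yes

Yes, inside


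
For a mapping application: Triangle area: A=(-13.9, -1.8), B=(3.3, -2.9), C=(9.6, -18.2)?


Area = |x_A(y_B-y_C) + x_B(y_C-y_A) + x_C(y_A-y_B)|/2
= |(-212.67) + (-54.12) + 10.56|/2
= 256.23/2 = 128.115

128.115


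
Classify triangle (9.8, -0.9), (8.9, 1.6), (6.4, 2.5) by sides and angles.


Side lengths squared: AB^2=7.06, BC^2=7.06, CA^2=23.12
Sorted: [7.06, 7.06, 23.12]
By sides: Isosceles, By angles: Obtuse

Isosceles, Obtuse


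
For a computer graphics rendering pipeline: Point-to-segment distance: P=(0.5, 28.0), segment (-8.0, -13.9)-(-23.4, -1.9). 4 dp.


Project P onto AB: t = 0.9757 (clamped to [0,1])
Closest point on segment: (-23.0259, -2.1915)
Distance: 38.2753

38.2753


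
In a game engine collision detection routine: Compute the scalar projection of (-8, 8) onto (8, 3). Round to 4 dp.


u.v = -40, |v| = sqrt(73) = 8.544
Scalar projection = u.v / |v| = -40 / sqrt(73) = -4.6816

-4.6816


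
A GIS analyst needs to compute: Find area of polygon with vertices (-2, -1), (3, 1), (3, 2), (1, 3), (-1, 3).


Shoelace sum: ((-2)*1 - 3*(-1)) + (3*2 - 3*1) + (3*3 - 1*2) + (1*3 - (-1)*3) + ((-1)*(-1) - (-2)*3)
= 24
Area = |24|/2 = 12

12


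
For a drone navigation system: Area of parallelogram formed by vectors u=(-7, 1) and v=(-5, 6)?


|u x v| = |(-7)*6 - 1*(-5)|
= |(-42) - (-5)| = 37

37


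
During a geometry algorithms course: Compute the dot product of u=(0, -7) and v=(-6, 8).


u . v = u_x*v_x + u_y*v_y = 0*(-6) + (-7)*8
= 0 + (-56) = -56

-56


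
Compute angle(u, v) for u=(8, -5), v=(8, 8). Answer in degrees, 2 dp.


u.v = 24, |u| = sqrt(89) = 9.434, |v| = sqrt(128) = 11.3137
cos(theta) = u.v/(|u||v|) = 24/sqrt(11392) = 0.22486
theta = acos(0.22486) = 77.01 degrees

77.01 degrees


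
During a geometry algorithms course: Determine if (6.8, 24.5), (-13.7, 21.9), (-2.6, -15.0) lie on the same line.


Cross product: ((-13.7)-6.8)*((-15)-24.5) - (21.9-24.5)*((-2.6)-6.8)
= 785.31

No, not collinear


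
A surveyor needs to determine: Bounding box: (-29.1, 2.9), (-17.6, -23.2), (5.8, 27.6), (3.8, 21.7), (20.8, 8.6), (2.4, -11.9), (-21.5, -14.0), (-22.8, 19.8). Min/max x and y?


x range: [-29.1, 20.8]
y range: [-23.2, 27.6]
Bounding box: (-29.1,-23.2) to (20.8,27.6)

(-29.1,-23.2) to (20.8,27.6)


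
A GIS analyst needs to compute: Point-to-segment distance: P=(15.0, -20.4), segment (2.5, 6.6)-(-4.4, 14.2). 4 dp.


Project P onto AB: t = 0 (clamped to [0,1])
Closest point on segment: (2.5, 6.6)
Distance: 29.7532

29.7532


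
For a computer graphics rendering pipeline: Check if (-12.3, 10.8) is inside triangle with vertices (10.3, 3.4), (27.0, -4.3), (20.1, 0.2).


Cross products: AB x AP = -50.44, BC x BP = 72.66, CA x CP = -0.2
All same sign? no

No, outside


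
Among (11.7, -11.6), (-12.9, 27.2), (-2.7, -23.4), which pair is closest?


d(P0,P1) = 45.9413, d(P0,P2) = 18.6172, d(P1,P2) = 51.6178
Closest: P0 and P2

Closest pair: (11.7, -11.6) and (-2.7, -23.4), distance = 18.6172


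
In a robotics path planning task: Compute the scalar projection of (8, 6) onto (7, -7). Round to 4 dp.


u.v = 14, |v| = sqrt(98) = 9.8995
Scalar projection = u.v / |v| = 14 / sqrt(98) = 1.4142

1.4142


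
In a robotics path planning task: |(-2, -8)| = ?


|u| = sqrt((-2)^2 + (-8)^2) = sqrt(68) = 8.2462

8.2462


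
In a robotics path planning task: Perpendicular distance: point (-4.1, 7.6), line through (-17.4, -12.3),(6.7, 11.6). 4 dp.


|cross product| = 161.72
|line direction| = sqrt(1152.02) = 33.9414
Distance = 161.72/sqrt(1152.02) = 4.7647

4.7647


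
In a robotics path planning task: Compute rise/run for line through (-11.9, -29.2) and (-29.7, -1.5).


slope = (y2-y1)/(x2-x1) = ((-1.5)-(-29.2))/((-29.7)-(-11.9)) = 27.7/(-17.8) = -1.5562

-1.5562
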